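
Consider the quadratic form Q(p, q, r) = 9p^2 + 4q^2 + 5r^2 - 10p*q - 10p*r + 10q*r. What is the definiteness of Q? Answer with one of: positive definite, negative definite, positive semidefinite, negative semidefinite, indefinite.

The symmetric matrix is A = [[9, -5, -5], [-5, 4, 5], [-5, 5, 5]].
Congruent diagonalization of A (simultaneous row and column reduction) yields pivots 9, 11/9, -20/11.
So there are 2 positive, 1 negative pivots.
Hence Q is indefinite.

indefinite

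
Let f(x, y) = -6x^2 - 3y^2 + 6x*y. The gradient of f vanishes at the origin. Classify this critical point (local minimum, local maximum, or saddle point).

The Hessian at the origin is H = [[-12, 6], [6, -6]].
det H = -12·-6 − (6)² = 36 > 0 and H[1,1] = -12 < 0, so H is negative definite.
Therefore the origin is a local maximum.

local maximum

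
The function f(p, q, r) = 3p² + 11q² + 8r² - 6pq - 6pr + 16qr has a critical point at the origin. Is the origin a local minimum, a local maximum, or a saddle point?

local minimum

The Hessian at the origin is H = [[6, -6, -6], [-6, 22, 16], [-6, 16, 16]].
Row-reducing H symmetrically gives the diagonal entries 6, 16, 15/4.
So there are 3 positive pivots.
H is positive definite, so the origin is a strict local minimum.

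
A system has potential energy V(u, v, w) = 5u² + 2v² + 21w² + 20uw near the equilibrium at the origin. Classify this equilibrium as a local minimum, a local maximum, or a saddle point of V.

The Hessian at the origin is H = [[10, 0, 20], [0, 4, 0], [20, 0, 42]].
Applying the same elementary operations to the rows and columns of H produces a congruent diagonal matrix with entries 10, 4, 2.
That gives 3 positive pivots.
H is positive definite, so the origin is a strict local minimum.

local minimum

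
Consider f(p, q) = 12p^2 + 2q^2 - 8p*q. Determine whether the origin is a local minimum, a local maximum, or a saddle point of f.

local minimum

The Hessian at the origin is H = [[24, -8], [-8, 4]].
det H = 24·4 − (-8)² = 32 > 0 and H[1,1] = 24 > 0, so H is positive definite.
Therefore the origin is a local minimum.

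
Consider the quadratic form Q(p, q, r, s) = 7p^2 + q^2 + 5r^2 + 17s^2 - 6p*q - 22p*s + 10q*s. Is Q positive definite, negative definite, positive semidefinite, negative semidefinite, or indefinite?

indefinite

Write A = [[7, -3, 0, -11], [-3, 1, 0, 5], [0, 0, 5, 0], [-11, 5, 0, 17]].
Row-reducing A symmetrically gives the diagonal entries 7, -2/7, 5, 0.
So there are 2 positive, 1 negative, 1 zero pivots.
Hence Q is indefinite.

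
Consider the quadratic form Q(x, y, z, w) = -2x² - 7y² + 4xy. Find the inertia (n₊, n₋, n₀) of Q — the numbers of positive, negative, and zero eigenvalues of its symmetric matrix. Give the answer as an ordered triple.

(0, 2, 2)

Write A = [[-2, 2, 0, 0], [2, -7, 0, 0], [0, 0, 0, 0], [0, 0, 0, 0]].
Symmetric row and column elimination reduces A to a congruent diagonal form with pivots -2, -5, 0, 0.
That gives 2 negative, 2 zero pivots.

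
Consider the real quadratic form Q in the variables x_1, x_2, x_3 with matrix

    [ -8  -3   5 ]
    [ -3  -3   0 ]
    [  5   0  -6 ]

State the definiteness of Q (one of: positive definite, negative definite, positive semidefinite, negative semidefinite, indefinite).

negative definite

An LDLᵀ factorisation of A has diagonal entries -8, -15/8, -1.
So there are 3 negative pivots.
Hence Q is negative definite.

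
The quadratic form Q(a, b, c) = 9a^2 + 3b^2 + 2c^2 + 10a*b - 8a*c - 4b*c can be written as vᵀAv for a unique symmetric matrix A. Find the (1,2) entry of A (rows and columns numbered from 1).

5

The coefficient of a·b in Q is 10. For a symmetric A this equals A[1,2] + A[2,1] = 2·A[1,2].
So A[1,2] = 10/2 = 5.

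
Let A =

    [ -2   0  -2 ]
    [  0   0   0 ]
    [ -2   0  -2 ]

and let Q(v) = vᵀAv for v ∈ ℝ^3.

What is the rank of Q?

Congruent diagonalization of A (simultaneous row and column reduction) yields pivots -2, 0, 0.
That gives 1 negative, 2 zero pivots.
The rank is the number of nonzero pivots: 1.

1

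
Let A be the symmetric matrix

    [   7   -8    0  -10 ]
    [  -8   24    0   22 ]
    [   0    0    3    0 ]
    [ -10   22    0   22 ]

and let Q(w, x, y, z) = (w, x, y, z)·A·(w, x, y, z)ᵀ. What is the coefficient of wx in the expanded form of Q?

The coefficient of wx is A[1,2] + A[2,1] = 2·(-8) = -16.

-16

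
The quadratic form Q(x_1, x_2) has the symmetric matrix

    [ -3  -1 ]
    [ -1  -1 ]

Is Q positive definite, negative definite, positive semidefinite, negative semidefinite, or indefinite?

negative definite

Row-reducing A symmetrically gives the diagonal entries -3, -2/3.
Counting signs: 2 negative.
Hence Q is negative definite.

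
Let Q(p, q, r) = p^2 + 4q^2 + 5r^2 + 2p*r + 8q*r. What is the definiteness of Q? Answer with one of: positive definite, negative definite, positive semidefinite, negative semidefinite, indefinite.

positive semidefinite

The associated matrix is A = [[1, 0, 1], [0, 4, 4], [1, 4, 5]].
Row-reducing A symmetrically gives the diagonal entries 1, 4, 0.
So there are 2 positive, 1 zero pivots.
Hence Q is positive semidefinite.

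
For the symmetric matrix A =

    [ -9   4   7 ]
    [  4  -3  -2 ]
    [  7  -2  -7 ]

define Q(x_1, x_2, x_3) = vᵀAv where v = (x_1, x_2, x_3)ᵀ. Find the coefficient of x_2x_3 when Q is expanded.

-4

The coefficient of x_2x_3 is A[2,3] + A[3,2] = 2·(-2) = -4.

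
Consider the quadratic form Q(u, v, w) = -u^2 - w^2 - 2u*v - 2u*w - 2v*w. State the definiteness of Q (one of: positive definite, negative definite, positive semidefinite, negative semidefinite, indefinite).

indefinite

Write A = [[-1, -1, -1], [-1, 0, -1], [-1, -1, -1]].
Applying the same elementary operations to the rows and columns of A produces a congruent diagonal matrix with entries -1, 1, 0.
That gives 1 positive, 1 negative, 1 zero pivots.
Hence Q is indefinite.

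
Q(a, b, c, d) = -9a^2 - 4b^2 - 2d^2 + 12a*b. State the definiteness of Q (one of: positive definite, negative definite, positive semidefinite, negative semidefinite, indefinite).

negative semidefinite

Write A = [[-9, 6, 0, 0], [6, -4, 0, 0], [0, 0, 0, 0], [0, 0, 0, -2]].
Symmetric row and column elimination reduces A to a congruent diagonal form with pivots -9, 0, 0, -2.
So there are 2 negative, 2 zero pivots.
Hence Q is negative semidefinite.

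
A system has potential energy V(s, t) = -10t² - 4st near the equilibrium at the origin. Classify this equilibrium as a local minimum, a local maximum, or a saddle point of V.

saddle point

The Hessian at the origin is H = [[0, -4], [-4, -20]].
det H = 0·-20 − (-4)² = -16 < 0, so H is indefinite.
Therefore the origin is a saddle point.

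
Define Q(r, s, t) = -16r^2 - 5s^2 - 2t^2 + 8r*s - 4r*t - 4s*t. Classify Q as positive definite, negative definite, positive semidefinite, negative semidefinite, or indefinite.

negative definite

The associated matrix is A = [[-16, 4, -2], [4, -5, -2], [-2, -2, -2]].
Congruent diagonalization of A (simultaneous row and column reduction) yields pivots -16, -4, -3/16.
That gives 3 negative pivots.
Hence Q is negative definite.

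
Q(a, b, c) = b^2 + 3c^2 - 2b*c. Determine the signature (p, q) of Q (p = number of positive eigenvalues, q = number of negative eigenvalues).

Write A = [[0, 0, 0], [0, 1, -1], [0, -1, 3]].
Row-reducing A symmetrically gives the diagonal entries 0, 1, 2.
So there are 2 positive, 1 zero pivots.

(2, 0)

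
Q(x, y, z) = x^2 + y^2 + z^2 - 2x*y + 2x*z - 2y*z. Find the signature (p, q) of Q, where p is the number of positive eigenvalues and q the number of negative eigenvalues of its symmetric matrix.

(1, 0)

Write A = [[1, -1, 1], [-1, 1, -1], [1, -1, 1]].
Applying the same elementary operations to the rows and columns of A produces a congruent diagonal matrix with entries 1, 0, 0.
So there are 1 positive, 2 zero pivots.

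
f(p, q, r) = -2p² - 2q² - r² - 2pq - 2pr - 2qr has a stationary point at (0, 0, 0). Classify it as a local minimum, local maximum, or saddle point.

local maximum

The Hessian at the origin is H = [[-4, -2, -2], [-2, -4, -2], [-2, -2, -2]].
Applying the same elementary operations to the rows and columns of H produces a congruent diagonal matrix with entries -4, -3, -2/3.
So there are 3 negative pivots.
H is negative definite, so the origin is a strict local maximum.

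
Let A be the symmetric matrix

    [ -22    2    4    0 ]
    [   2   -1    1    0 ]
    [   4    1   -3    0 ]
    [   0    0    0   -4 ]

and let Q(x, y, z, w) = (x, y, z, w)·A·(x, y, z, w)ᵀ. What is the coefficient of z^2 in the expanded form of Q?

-3

The coefficient of z^2 is the diagonal entry A[3,3] = -3.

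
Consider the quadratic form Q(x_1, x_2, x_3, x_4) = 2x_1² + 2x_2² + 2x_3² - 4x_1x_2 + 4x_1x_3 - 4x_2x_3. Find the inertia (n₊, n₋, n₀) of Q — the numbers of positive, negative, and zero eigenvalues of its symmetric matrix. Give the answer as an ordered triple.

The associated matrix is A = [[2, -2, 2, 0], [-2, 2, -2, 0], [2, -2, 2, 0], [0, 0, 0, 0]].
Symmetric row and column elimination reduces A to a congruent diagonal form with pivots 2, 0, 0, 0.
So there are 1 positive, 3 zero pivots.

(1, 0, 3)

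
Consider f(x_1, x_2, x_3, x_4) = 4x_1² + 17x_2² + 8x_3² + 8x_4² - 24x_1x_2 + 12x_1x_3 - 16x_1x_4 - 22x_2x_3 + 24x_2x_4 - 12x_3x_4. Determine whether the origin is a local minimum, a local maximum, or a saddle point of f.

saddle point

The Hessian at the origin is H = [[8, -24, 12, -16], [-24, 34, -22, 24], [12, -22, 16, -12], [-16, 24, -12, 16]].
Applying the same elementary operations to the rows and columns of H produces a congruent diagonal matrix with entries 8, -38, 60/19, -4.
So there are 2 positive, 2 negative pivots.
H is indefinite, so the origin is a saddle point.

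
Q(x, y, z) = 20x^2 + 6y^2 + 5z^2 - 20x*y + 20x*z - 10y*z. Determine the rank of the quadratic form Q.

The symmetric matrix is A = [[20, -10, 10], [-10, 6, -5], [10, -5, 5]].
Applying the same elementary operations to the rows and columns of A produces a congruent diagonal matrix with entries 20, 1, 0.
That gives 2 positive, 1 zero pivots.
The rank is the number of nonzero pivots: 2.

2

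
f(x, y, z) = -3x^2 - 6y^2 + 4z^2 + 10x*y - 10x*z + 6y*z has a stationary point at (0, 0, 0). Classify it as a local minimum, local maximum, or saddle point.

The Hessian at the origin is H = [[-6, 10, -10], [10, -12, 6], [-10, 6, 8]].
An LDLᵀ factorisation of H has diagonal entries -6, 14/3, 2/7.
That gives 2 positive, 1 negative pivots.
H is indefinite, so the origin is a saddle point.

saddle point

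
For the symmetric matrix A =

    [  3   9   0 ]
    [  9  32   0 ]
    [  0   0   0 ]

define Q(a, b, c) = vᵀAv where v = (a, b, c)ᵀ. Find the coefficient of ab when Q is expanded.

18

The coefficient of ab is A[1,2] + A[2,1] = 2·9 = 18.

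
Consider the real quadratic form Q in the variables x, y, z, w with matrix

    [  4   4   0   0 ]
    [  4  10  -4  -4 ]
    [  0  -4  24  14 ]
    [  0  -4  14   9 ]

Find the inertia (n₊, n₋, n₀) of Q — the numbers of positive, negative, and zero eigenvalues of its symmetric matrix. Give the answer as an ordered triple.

(4, 0, 0)

Symmetric row and column elimination reduces A to a congruent diagonal form with pivots 4, 6, 64/3, 5/16.
That gives 4 positive pivots.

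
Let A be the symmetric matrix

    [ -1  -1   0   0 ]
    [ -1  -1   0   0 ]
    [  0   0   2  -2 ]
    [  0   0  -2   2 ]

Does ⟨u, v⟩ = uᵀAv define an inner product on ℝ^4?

Applying the same elementary operations to the rows and columns of A produces a congruent diagonal matrix with entries -1, 0, 2, 0.
Counting signs: 1 positive, 1 negative, 2 zero.
Hence Q is indefinite.
⟨·,·⟩ is an inner product exactly when A is positive definite.

no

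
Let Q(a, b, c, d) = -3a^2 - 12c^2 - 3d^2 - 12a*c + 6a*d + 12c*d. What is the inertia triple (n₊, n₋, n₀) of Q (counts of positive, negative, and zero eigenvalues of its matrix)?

The symmetric matrix is A = [[-3, 0, -6, 3], [0, 0, 0, 0], [-6, 0, -12, 6], [3, 0, 6, -3]].
Applying the same elementary operations to the rows and columns of A produces a congruent diagonal matrix with entries -3, 0, 0, 0.
That gives 1 negative, 3 zero pivots.

(0, 1, 3)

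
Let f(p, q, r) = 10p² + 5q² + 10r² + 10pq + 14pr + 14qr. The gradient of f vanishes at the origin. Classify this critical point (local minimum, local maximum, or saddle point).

The Hessian at the origin is H = [[20, 10, 14], [10, 10, 14], [14, 14, 20]].
Congruent diagonalization of H (simultaneous row and column reduction) yields pivots 20, 5, 2/5.
Counting signs: 3 positive.
H is positive definite, so the origin is a strict local minimum.

local minimum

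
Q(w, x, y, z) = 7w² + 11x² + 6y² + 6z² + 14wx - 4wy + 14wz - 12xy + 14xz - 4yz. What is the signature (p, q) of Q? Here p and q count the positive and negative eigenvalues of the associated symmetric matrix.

The associated matrix is A = [[7, 7, -2, 7], [7, 11, -6, 7], [-2, -6, 6, -2], [7, 7, -2, 6]].
Symmetric row and column elimination reduces A to a congruent diagonal form with pivots 7, 4, 10/7, -1.
That gives 3 positive, 1 negative pivots.

(3, 1)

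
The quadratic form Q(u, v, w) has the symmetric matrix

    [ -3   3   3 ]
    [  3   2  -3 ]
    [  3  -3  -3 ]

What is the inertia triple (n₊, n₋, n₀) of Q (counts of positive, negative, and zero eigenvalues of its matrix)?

Applying the same elementary operations to the rows and columns of A produces a congruent diagonal matrix with entries -3, 5, 0.
That gives 1 positive, 1 negative, 1 zero pivots.

(1, 1, 1)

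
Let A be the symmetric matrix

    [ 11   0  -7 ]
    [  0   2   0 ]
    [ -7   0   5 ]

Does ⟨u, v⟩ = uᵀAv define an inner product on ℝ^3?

Leading principal minors: Δ_1 = 11, Δ_2 = 22, Δ_3 = 12.
All leading principal minors are positive, so by Sylvester's criterion Q is positive definite.
⟨·,·⟩ is an inner product exactly when A is positive definite.

yes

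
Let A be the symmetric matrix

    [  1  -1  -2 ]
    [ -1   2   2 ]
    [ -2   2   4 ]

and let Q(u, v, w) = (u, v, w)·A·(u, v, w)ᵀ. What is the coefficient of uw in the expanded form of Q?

-4

The coefficient of uw is A[1,3] + A[3,1] = 2·(-2) = -4.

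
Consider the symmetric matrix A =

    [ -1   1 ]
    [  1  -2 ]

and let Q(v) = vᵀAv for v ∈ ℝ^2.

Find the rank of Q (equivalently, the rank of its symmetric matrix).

Row-reducing A symmetrically gives the diagonal entries -1, -1.
Counting signs: 2 negative.
The rank is the number of nonzero pivots: 2.

2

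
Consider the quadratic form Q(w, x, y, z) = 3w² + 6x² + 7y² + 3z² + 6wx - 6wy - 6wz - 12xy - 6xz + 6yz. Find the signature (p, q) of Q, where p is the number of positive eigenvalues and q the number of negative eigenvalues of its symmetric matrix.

(3, 0)

The symmetric matrix is A = [[3, 3, -3, -3], [3, 6, -6, -3], [-3, -6, 7, 3], [-3, -3, 3, 3]].
Symmetric row and column elimination reduces A to a congruent diagonal form with pivots 3, 3, 1, 0.
Counting signs: 3 positive, 1 zero.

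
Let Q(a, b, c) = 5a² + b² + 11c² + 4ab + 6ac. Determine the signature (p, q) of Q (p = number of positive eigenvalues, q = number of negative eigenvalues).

(3, 0)

The symmetric matrix is A = [[5, 2, 3], [2, 1, 0], [3, 0, 11]].
Applying the same elementary operations to the rows and columns of A produces a congruent diagonal matrix with entries 5, 1/5, 2.
Counting signs: 3 positive.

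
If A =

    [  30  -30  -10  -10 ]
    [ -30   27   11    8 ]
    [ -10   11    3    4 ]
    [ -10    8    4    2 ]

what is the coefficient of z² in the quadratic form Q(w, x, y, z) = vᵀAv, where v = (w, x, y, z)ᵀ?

2

The coefficient of z² is the diagonal entry A[4,4] = 2.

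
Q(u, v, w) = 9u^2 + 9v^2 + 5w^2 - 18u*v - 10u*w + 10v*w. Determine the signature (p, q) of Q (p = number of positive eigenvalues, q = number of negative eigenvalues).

(2, 0)

The symmetric matrix is A = [[9, -9, -5], [-9, 9, 5], [-5, 5, 5]].
Row-reducing A symmetrically gives the diagonal entries 9, 0, 20/9.
That gives 2 positive, 1 zero pivots.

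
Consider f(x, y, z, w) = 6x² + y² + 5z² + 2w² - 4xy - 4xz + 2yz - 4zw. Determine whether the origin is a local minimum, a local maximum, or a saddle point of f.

The Hessian at the origin is H = [[12, -4, -4, 0], [-4, 2, 2, 0], [-4, 2, 10, -4], [0, 0, -4, 4]].
Row-reducing H symmetrically gives the diagonal entries 12, 2/3, 8, 2.
Counting signs: 4 positive.
H is positive definite, so the origin is a strict local minimum.

local minimum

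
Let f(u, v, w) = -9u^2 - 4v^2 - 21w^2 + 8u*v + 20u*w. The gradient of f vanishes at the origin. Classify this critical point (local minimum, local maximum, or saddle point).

local maximum

The Hessian at the origin is H = [[-18, 8, 20], [8, -8, 0], [20, 0, -42]].
An LDLᵀ factorisation of H has diagonal entries -18, -40/9, -2.
Counting signs: 3 negative.
H is negative definite, so the origin is a strict local maximum.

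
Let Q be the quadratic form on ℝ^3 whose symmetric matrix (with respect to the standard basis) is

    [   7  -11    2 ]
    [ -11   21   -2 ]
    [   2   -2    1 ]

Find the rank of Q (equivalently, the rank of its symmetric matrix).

Row-reducing A symmetrically gives the diagonal entries 7, 26/7, 1/13.
So there are 3 positive pivots.
The rank is the number of nonzero pivots: 3.

3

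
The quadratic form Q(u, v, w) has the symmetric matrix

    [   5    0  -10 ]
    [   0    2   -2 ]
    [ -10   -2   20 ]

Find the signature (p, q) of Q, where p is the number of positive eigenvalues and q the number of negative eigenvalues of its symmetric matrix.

Symmetric row and column elimination reduces A to a congruent diagonal form with pivots 5, 2, -2.
So there are 2 positive, 1 negative pivots.

(2, 1)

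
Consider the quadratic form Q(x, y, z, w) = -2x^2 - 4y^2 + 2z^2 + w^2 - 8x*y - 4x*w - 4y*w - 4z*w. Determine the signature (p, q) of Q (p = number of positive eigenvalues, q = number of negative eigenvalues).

(2, 1)

The associated matrix is A = [[-2, -4, 0, -2], [-4, -4, 0, -2], [0, 0, 2, -2], [-2, -2, -2, 1]].
Symmetric row and column elimination reduces A to a congruent diagonal form with pivots -2, 4, 2, 0.
Counting signs: 2 positive, 1 negative, 1 zero.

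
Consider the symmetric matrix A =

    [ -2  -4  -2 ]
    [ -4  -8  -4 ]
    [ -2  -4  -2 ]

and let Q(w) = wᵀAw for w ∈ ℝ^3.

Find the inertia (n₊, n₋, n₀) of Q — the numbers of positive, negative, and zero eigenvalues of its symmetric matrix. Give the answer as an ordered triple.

(0, 1, 2)

Congruent diagonalization of A (simultaneous row and column reduction) yields pivots -2, 0, 0.
So there are 1 negative, 2 zero pivots.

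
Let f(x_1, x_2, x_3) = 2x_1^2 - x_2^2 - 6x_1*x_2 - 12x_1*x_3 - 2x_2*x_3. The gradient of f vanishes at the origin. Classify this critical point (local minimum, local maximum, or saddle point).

The Hessian at the origin is H = [[4, -6, -12], [-6, -2, -2], [-12, -2, 0]].
Symmetric row and column elimination reduces H to a congruent diagonal form with pivots 4, -11, 4/11.
So there are 2 positive, 1 negative pivots.
H is indefinite, so the origin is a saddle point.

saddle point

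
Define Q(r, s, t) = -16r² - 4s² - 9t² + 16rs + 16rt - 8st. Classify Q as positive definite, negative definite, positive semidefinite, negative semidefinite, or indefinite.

Write A = [[-16, 8, 8], [8, -4, -4], [8, -4, -9]].
Applying the same elementary operations to the rows and columns of A produces a congruent diagonal matrix with entries -16, 0, -5.
Counting signs: 2 negative, 1 zero.
Hence Q is negative semidefinite.

negative semidefinite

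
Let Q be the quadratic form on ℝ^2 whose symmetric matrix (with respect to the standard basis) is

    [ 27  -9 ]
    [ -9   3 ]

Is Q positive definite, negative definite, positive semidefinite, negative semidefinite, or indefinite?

Symmetric row and column elimination reduces A to a congruent diagonal form with pivots 27, 0.
So there are 1 positive, 1 zero pivots.
Hence Q is positive semidefinite.

positive semidefinite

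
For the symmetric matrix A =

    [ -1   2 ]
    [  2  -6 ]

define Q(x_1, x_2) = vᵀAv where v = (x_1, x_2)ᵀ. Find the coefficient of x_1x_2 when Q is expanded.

The coefficient of x_1x_2 is A[1,2] + A[2,1] = 2·2 = 4.

4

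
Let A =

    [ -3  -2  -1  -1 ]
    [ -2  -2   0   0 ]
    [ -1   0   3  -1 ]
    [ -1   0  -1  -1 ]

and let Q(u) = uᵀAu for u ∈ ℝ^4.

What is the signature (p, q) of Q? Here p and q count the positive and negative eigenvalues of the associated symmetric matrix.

(1, 2)

Congruent diagonalization of A (simultaneous row and column reduction) yields pivots -3, -2/3, 4, 0.
Counting signs: 1 positive, 2 negative, 1 zero.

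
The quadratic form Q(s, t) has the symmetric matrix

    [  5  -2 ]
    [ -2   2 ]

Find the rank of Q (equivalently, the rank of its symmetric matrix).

An LDLᵀ factorisation of A has diagonal entries 5, 6/5.
Counting signs: 2 positive.
The rank is the number of nonzero pivots: 2.

2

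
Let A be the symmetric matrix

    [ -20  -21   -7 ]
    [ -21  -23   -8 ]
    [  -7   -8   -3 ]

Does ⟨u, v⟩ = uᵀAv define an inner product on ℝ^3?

Leading principal minors: Δ_1 = -20, Δ_2 = 19, Δ_3 = -2.
The signs alternate starting with Δ_1 < 0, so by Sylvester's criterion Q is negative definite.
⟨·,·⟩ is an inner product exactly when A is positive definite.

no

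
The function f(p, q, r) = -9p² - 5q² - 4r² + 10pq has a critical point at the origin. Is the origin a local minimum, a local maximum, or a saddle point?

The Hessian at the origin is H = [[-18, 10, 0], [10, -10, 0], [0, 0, -8]].
Applying the same elementary operations to the rows and columns of H produces a congruent diagonal matrix with entries -18, -40/9, -8.
So there are 3 negative pivots.
H is negative definite, so the origin is a strict local maximum.

local maximum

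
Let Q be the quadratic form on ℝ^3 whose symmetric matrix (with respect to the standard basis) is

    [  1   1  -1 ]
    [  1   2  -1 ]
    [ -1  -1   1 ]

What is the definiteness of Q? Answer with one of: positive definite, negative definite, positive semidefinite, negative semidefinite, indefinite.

positive semidefinite

Applying the same elementary operations to the rows and columns of A produces a congruent diagonal matrix with entries 1, 1, 0.
So there are 2 positive, 1 zero pivots.
Hence Q is positive semidefinite.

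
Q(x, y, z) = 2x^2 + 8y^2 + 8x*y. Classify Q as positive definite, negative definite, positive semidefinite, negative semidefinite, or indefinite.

positive semidefinite

The associated matrix is A = [[2, 4, 0], [4, 8, 0], [0, 0, 0]].
Symmetric row and column elimination reduces A to a congruent diagonal form with pivots 2, 0, 0.
That gives 1 positive, 2 zero pivots.
Hence Q is positive semidefinite.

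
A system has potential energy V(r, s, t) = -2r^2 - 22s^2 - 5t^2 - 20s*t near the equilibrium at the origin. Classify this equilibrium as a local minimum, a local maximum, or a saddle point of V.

local maximum

The Hessian at the origin is H = [[-4, 0, 0], [0, -44, -20], [0, -20, -10]].
An LDLᵀ factorisation of H has diagonal entries -4, -44, -10/11.
Counting signs: 3 negative.
H is negative definite, so the origin is a strict local maximum.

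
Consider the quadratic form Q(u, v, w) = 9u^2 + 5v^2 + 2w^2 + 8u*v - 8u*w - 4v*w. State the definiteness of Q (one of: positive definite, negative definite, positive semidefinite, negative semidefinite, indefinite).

Write A = [[9, 4, -4], [4, 5, -2], [-4, -2, 2]].
Symmetric row and column elimination reduces A to a congruent diagonal form with pivots 9, 29/9, 6/29.
That gives 3 positive pivots.
Hence Q is positive definite.

positive definite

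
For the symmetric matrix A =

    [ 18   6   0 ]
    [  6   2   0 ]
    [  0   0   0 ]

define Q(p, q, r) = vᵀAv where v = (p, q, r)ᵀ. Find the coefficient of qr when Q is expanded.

0

The coefficient of qr is A[2,3] + A[3,2] = 2·0 = 0.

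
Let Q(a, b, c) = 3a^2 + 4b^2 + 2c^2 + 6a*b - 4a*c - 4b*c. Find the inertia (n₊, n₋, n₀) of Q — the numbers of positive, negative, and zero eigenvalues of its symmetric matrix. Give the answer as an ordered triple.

(3, 0, 0)

The associated matrix is A = [[3, 3, -2], [3, 4, -2], [-2, -2, 2]].
Congruent diagonalization of A (simultaneous row and column reduction) yields pivots 3, 1, 2/3.
Counting signs: 3 positive.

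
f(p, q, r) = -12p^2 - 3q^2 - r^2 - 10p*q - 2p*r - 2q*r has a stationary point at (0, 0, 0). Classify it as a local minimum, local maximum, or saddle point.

local maximum

The Hessian at the origin is H = [[-24, -10, -2], [-10, -6, -2], [-2, -2, -2]].
Row-reducing H symmetrically gives the diagonal entries -24, -11/6, -12/11.
That gives 3 negative pivots.
H is negative definite, so the origin is a strict local maximum.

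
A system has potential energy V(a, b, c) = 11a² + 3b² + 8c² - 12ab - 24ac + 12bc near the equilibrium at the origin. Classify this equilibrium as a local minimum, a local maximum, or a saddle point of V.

The Hessian at the origin is H = [[22, -12, -24], [-12, 6, 12], [-24, 12, 16]].
Congruent diagonalization of H (simultaneous row and column reduction) yields pivots 22, -6/11, -8.
That gives 1 positive, 2 negative pivots.
H is indefinite, so the origin is a saddle point.

saddle point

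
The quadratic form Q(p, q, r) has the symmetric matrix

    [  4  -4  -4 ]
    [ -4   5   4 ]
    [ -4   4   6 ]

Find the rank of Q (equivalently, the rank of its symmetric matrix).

An LDLᵀ factorisation of A has diagonal entries 4, 1, 2.
That gives 3 positive pivots.
The rank is the number of nonzero pivots: 3.

3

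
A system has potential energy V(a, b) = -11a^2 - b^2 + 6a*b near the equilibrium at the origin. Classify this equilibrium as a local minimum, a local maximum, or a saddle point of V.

The Hessian at the origin is H = [[-22, 6], [6, -2]].
det H = -22·-2 − (6)² = 8 > 0 and H[1,1] = -22 < 0, so H is negative definite.
Therefore the origin is a local maximum.

local maximum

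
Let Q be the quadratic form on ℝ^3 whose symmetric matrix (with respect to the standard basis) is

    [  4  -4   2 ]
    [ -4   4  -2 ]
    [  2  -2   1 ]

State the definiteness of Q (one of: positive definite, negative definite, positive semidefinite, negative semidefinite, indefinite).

positive semidefinite

Applying the same elementary operations to the rows and columns of A produces a congruent diagonal matrix with entries 4, 0, 0.
So there are 1 positive, 2 zero pivots.
Hence Q is positive semidefinite.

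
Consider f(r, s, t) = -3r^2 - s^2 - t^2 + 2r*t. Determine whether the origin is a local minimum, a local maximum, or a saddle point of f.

The Hessian at the origin is H = [[-6, 0, 2], [0, -2, 0], [2, 0, -2]].
An LDLᵀ factorisation of H has diagonal entries -6, -2, -4/3.
So there are 3 negative pivots.
H is negative definite, so the origin is a strict local maximum.

local maximum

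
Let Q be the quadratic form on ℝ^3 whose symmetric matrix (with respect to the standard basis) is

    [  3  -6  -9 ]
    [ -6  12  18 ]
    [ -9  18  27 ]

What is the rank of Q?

Congruent diagonalization of A (simultaneous row and column reduction) yields pivots 3, 0, 0.
Counting signs: 1 positive, 2 zero.
The rank is the number of nonzero pivots: 1.

1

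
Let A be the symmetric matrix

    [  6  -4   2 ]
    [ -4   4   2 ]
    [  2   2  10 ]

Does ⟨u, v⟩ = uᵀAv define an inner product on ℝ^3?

yes

Leading principal minors: Δ_1 = 6, Δ_2 = 8, Δ_3 = 8.
All leading principal minors are positive, so by Sylvester's criterion Q is positive definite.
⟨·,·⟩ is an inner product exactly when A is positive definite.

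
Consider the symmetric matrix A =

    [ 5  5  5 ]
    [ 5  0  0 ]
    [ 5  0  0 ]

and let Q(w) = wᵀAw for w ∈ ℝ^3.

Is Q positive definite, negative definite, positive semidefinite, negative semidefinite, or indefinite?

indefinite

Congruent diagonalization of A (simultaneous row and column reduction) yields pivots 5, -5, 0.
Counting signs: 1 positive, 1 negative, 1 zero.
Hence Q is indefinite.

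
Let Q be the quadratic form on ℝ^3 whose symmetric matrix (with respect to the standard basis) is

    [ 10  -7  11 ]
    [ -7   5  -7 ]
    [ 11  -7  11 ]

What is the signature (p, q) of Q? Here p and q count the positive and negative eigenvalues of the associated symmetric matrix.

An LDLᵀ factorisation of A has diagonal entries 10, 1/10, -6.
That gives 2 positive, 1 negative pivots.

(2, 1)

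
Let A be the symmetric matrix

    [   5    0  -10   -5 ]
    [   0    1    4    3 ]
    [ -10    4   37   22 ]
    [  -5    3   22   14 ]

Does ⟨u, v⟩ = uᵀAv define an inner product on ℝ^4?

Row-reducing A symmetrically gives the diagonal entries 5, 1, 1, 0.
That gives 3 positive, 1 zero pivots.
Hence Q is positive semidefinite.
⟨·,·⟩ is an inner product exactly when A is positive definite.

no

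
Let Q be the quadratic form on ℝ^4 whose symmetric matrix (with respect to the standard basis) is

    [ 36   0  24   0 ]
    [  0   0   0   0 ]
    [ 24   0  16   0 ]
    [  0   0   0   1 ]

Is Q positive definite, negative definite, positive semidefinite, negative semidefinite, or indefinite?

Congruent diagonalization of A (simultaneous row and column reduction) yields pivots 36, 0, 0, 1.
That gives 2 positive, 2 zero pivots.
Hence Q is positive semidefinite.

positive semidefinite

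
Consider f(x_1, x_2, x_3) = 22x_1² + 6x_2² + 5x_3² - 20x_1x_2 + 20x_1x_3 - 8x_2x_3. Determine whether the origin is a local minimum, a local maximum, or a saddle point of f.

The Hessian at the origin is H = [[44, -20, 20], [-20, 12, -8], [20, -8, 10]].
Congruent diagonalization of H (simultaneous row and column reduction) yields pivots 44, 32/11, 1/2.
That gives 3 positive pivots.
H is positive definite, so the origin is a strict local minimum.

local minimum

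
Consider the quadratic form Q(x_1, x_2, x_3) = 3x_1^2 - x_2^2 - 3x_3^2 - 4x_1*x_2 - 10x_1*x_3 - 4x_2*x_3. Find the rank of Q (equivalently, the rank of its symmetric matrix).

The associated matrix is A = [[3, -2, -5], [-2, -1, -2], [-5, -2, -3]].
Row-reducing A symmetrically gives the diagonal entries 3, -7/3, 6/7.
That gives 2 positive, 1 negative pivots.
The rank is the number of nonzero pivots: 3.

3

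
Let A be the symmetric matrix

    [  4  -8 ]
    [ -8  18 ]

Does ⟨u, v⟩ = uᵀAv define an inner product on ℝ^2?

For the 2×2 matrix [[4, -8], [-8, 18]]: det = 4·18 − (-8)² = 8, trace = 22.
det > 0 so both eigenvalues share the sign of the trace; trace = 22 > 0 ⇒ both positive.
⟨·,·⟩ is an inner product exactly when A is positive definite.

yes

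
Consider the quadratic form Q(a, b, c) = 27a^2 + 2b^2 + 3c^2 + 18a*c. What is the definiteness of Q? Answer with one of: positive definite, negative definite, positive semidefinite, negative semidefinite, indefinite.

positive semidefinite

The symmetric matrix is A = [[27, 0, 9], [0, 2, 0], [9, 0, 3]].
Congruent diagonalization of A (simultaneous row and column reduction) yields pivots 27, 2, 0.
That gives 2 positive, 1 zero pivots.
Hence Q is positive semidefinite.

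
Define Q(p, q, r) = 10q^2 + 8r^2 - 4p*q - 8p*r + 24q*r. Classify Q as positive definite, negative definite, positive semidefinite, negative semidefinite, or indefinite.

The symmetric matrix is A = [[0, -2, -4], [-2, 10, 12], [-4, 12, 8]].
A is congruent to a diagonal matrix with 1 positive, 1 negative and 1 zero entries, so Q is indefinite.

indefinite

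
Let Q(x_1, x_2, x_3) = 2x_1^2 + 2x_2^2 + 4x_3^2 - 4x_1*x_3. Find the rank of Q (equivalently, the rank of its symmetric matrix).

Write A = [[2, 0, -2], [0, 2, 0], [-2, 0, 4]].
Applying the same elementary operations to the rows and columns of A produces a congruent diagonal matrix with entries 2, 2, 2.
So there are 3 positive pivots.
The rank is the number of nonzero pivots: 3.

3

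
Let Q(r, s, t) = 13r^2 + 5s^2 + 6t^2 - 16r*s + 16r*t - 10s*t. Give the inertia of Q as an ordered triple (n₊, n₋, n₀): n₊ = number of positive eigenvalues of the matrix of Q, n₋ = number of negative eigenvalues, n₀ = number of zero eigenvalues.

(3, 0, 0)

The symmetric matrix is A = [[13, -8, 8], [-8, 5, -5], [8, -5, 6]].
Applying the same elementary operations to the rows and columns of A produces a congruent diagonal matrix with entries 13, 1/13, 1.
So there are 3 positive pivots.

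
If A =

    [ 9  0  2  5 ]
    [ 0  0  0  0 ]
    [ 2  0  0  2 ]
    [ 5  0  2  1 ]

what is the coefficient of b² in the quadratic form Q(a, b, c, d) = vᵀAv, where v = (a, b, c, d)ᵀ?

0

The coefficient of b² is the diagonal entry A[2,2] = 0.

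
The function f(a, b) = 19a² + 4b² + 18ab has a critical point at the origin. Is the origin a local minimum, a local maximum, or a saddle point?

saddle point

The Hessian at the origin is H = [[38, 18], [18, 8]].
det H = 38·8 − (18)² = -20 < 0, so H is indefinite.
Therefore the origin is a saddle point.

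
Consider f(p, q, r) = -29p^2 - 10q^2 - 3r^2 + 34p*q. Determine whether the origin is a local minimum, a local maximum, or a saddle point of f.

local maximum

The Hessian at the origin is H = [[-58, 34, 0], [34, -20, 0], [0, 0, -6]].
Symmetric row and column elimination reduces H to a congruent diagonal form with pivots -58, -2/29, -6.
That gives 3 negative pivots.
H is negative definite, so the origin is a strict local maximum.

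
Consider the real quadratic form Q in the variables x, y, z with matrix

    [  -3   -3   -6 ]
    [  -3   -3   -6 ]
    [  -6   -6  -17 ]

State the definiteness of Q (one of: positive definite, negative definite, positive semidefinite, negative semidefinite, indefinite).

negative semidefinite

Row-reducing A symmetrically gives the diagonal entries -3, 0, -5.
So there are 2 negative, 1 zero pivots.
Hence Q is negative semidefinite.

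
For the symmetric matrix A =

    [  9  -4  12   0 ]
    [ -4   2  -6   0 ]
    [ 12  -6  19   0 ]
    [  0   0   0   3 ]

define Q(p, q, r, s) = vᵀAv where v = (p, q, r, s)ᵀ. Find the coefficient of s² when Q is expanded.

The coefficient of s² is the diagonal entry A[4,4] = 3.

3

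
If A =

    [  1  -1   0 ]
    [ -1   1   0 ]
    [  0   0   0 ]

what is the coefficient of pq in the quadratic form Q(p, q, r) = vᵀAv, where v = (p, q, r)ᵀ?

The coefficient of pq is A[1,2] + A[2,1] = 2·(-1) = -2.

-2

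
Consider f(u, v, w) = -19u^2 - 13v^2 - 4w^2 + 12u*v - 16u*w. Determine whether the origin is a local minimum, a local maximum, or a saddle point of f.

The Hessian at the origin is H = [[-38, 12, -16], [12, -26, 0], [-16, 0, -8]].
Row-reducing H symmetrically gives the diagonal entries -38, -422/19, -24/211.
That gives 3 negative pivots.
H is negative definite, so the origin is a strict local maximum.

local maximum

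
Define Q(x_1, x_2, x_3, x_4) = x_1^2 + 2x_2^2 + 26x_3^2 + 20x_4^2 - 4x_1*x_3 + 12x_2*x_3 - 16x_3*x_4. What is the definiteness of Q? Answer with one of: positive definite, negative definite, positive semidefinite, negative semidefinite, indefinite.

The symmetric matrix of Q is A = [[1, 0, -2, 0], [0, 2, 6, 0], [-2, 6, 26, -8], [0, 0, -8, 20]].
Leading principal minors: Δ_1 = 1, Δ_2 = 2, Δ_3 = 8, Δ_4 = 32.
All leading principal minors are positive, so by Sylvester's criterion Q is positive definite.

positive definite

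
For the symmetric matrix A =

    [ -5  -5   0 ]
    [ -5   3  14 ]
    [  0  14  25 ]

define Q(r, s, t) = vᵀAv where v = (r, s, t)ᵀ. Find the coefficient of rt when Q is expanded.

The coefficient of rt is A[1,3] + A[3,1] = 2·0 = 0.

0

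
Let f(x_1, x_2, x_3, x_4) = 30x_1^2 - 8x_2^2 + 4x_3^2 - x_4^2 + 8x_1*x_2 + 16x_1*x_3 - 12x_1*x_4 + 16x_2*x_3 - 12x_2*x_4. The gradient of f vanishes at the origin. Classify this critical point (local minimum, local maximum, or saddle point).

saddle point

The Hessian at the origin is H = [[60, 8, 16, -12], [8, -16, 16, -12], [16, 16, 8, 0], [-12, -12, 0, -2]].
Applying the same elementary operations to the rows and columns of H produces a congruent diagonal matrix with entries 60, -256/15, 15, 1/10.
That gives 3 positive, 1 negative pivots.
H is indefinite, so the origin is a saddle point.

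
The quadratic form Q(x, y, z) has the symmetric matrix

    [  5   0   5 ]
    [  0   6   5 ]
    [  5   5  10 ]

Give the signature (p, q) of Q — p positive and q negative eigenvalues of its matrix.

Applying the same elementary operations to the rows and columns of A produces a congruent diagonal matrix with entries 5, 6, 5/6.
That gives 3 positive pivots.

(3, 0)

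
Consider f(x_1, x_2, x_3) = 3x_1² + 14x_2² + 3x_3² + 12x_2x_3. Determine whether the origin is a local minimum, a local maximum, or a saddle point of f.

The Hessian at the origin is H = [[6, 0, 0], [0, 28, 12], [0, 12, 6]].
An LDLᵀ factorisation of H has diagonal entries 6, 28, 6/7.
Counting signs: 3 positive.
H is positive definite, so the origin is a strict local minimum.

local minimum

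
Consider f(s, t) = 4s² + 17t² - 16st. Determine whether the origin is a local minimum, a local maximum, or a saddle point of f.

The Hessian at the origin is H = [[8, -16], [-16, 34]].
det H = 8·34 − (-16)² = 16 > 0 and H[1,1] = 8 > 0, so H is positive definite.
Therefore the origin is a local minimum.

local minimum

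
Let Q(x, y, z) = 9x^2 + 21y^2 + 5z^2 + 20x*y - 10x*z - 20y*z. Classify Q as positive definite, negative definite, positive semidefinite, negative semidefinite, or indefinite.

positive definite

The symmetric matrix of Q is A = [[9, 10, -5], [10, 21, -10], [-5, -10, 5]].
Leading principal minors: Δ_1 = 9, Δ_2 = 89, Δ_3 = 20.
All leading principal minors are positive, so by Sylvester's criterion Q is positive definite.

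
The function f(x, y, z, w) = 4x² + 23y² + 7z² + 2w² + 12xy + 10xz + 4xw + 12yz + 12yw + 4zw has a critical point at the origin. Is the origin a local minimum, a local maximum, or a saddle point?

The Hessian at the origin is H = [[8, 12, 10, 4], [12, 46, 12, 12], [10, 12, 14, 4], [4, 12, 4, 4]].
Applying the same elementary operations to the rows and columns of H produces a congruent diagonal matrix with entries 8, 28, 33/28, 20/33.
That gives 4 positive pivots.
H is positive definite, so the origin is a strict local minimum.

local minimum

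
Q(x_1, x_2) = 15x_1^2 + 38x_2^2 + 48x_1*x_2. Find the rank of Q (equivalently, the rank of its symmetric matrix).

The symmetric matrix is A = [[15, 24], [24, 38]].
Row-reducing A symmetrically gives the diagonal entries 15, -2/5.
So there are 1 positive, 1 negative pivots.
The rank is the number of nonzero pivots: 2.

2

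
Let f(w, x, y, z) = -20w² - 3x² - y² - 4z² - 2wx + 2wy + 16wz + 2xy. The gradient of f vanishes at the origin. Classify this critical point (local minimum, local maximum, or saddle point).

The Hessian at the origin is H = [[-40, -2, 2, 16], [-2, -6, 2, 0], [2, 2, -2, 0], [16, 0, 0, -8]].
Symmetric row and column elimination reduces H to a congruent diagonal form with pivots -40, -59/10, -76/59, -24/19.
So there are 4 negative pivots.
H is negative definite, so the origin is a strict local maximum.

local maximum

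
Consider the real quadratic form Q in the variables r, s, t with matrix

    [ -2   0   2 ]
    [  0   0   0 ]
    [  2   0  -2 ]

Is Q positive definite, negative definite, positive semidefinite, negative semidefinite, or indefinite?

negative semidefinite

Applying the same elementary operations to the rows and columns of A produces a congruent diagonal matrix with entries -2, 0, 0.
So there are 1 negative, 2 zero pivots.
Hence Q is negative semidefinite.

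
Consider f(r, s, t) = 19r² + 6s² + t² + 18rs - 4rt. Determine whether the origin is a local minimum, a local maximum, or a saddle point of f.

The Hessian at the origin is H = [[38, 18, -4], [18, 12, 0], [-4, 0, 2]].
Applying the same elementary operations to the rows and columns of H produces a congruent diagonal matrix with entries 38, 66/19, 6/11.
Counting signs: 3 positive.
H is positive definite, so the origin is a strict local minimum.

local minimum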